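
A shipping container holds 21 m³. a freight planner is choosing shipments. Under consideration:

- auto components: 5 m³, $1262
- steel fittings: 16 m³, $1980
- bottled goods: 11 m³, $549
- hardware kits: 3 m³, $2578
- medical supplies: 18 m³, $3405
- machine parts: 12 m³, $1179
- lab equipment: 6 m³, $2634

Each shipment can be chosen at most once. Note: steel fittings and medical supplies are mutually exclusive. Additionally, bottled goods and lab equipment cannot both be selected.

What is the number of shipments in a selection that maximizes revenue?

Best achievable revenue is 6474.
One optimal bundle: auto components + hardware kits + lab equipment (14 m³).
Any selection reaching 6474 contains exactly 3 shipments.

3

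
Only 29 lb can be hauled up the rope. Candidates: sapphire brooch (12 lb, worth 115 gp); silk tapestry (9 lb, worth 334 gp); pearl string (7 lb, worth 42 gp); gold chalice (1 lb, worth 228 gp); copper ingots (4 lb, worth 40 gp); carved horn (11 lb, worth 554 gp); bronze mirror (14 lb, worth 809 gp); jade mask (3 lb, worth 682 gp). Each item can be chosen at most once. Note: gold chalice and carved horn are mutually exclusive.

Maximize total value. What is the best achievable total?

2053

By value per lb: gold chalice 228.00, jade mask 227.33, bronze mirror 57.79, carved horn 50.36 lead.
Silk tapestry + gold chalice + bronze mirror + jade mask uses 27 of the 29 lb and totals 2053.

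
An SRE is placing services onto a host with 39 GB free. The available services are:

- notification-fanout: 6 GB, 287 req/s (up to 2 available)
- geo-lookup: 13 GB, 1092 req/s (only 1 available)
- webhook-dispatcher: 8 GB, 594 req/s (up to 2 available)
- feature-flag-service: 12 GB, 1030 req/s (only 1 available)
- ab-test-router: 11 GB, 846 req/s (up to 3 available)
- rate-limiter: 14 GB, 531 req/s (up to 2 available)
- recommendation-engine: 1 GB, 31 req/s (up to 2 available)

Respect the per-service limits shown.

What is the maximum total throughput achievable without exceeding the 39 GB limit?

3064

Ranking by ratio (throughput/GB): feature-flag-service 85.83, geo-lookup 84.00, ab-test-router 76.91, webhook-dispatcher 74.25.
A density-first pass picks geo-lookup + feature-flag-service + ab-test-router + 2×recommendation-engine — 3030 at 38 GB.
Dropping geo-lookup and 2×recommendation-engine frees 15 GB; slotting in 2×webhook-dispatcher (16 GB) lifts the total to 3064 at 39 GB.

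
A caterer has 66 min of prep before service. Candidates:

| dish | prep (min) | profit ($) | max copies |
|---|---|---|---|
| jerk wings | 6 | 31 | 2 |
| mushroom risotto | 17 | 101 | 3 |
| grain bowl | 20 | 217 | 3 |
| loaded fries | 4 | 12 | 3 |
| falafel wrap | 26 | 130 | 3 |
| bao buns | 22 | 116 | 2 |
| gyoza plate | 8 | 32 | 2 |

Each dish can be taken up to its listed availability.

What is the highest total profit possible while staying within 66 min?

Jerk wings + 3×grain bowl uses 66 of the 66 min and totals 682.
Nothing else within 66 min beats 682.

682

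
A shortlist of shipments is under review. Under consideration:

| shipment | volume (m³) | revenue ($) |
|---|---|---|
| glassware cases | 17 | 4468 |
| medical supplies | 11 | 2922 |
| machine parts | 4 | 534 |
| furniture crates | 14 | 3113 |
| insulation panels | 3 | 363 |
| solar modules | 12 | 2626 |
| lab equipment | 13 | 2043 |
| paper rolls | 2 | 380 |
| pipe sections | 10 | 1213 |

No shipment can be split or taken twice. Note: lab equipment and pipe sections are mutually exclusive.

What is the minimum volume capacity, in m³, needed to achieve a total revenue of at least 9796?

40

Need the lightest bundle worth ≥ 9796.
glassware cases + medical supplies + solar modules: 10016 revenue at 40 m³.
Below 40 m³ the best achievable stays under 9796.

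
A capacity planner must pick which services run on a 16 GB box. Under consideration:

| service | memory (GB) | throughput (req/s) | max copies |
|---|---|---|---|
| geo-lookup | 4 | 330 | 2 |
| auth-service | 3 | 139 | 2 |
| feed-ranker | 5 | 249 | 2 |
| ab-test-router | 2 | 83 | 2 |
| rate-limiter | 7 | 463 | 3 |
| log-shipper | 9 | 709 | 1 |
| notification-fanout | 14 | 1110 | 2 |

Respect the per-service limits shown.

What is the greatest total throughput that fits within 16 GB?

1193

Density check — geo-lookup 82.50, notification-fanout 79.29, log-shipper 78.78 are the best per GB.
Filling by ratio: 2×geo-lookup + rate-limiter for 1123, with 1 GB left unused.
Replace 2×geo-lookup and rate-limiter with ab-test-router + notification-fanout: the trade gains 70 net, giving 1193 at 16 GB.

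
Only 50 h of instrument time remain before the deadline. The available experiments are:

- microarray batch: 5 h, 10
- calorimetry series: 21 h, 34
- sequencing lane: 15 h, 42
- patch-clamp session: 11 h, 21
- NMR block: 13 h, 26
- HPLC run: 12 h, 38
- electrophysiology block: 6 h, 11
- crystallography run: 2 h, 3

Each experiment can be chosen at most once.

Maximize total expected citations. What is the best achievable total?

Ranking by ratio (expected citations/h): HPLC run 3.17, sequencing lane 2.80, microarray batch 2.00.
Filling by ratio: microarray batch + sequencing lane + NMR block + HPLC run + crystallography run for 119, with 3 h left unused.
Replace NMR block and crystallography run with patch-clamp session + electrophysiology block: the trade gains 3 net, giving 122 at 49 h.

122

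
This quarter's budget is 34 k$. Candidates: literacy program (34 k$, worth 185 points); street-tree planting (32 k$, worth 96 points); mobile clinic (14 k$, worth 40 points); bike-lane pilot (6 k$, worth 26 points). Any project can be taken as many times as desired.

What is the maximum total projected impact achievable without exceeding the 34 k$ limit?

185

Ranking by ratio (projected impact/k$): literacy program 5.44, bike-lane pilot 4.33, street-tree planting 3.00.
Literacy program uses 34 of the 34 k$ and totals 185.
Every other selection either busts 34 k$ or fails to beat 185.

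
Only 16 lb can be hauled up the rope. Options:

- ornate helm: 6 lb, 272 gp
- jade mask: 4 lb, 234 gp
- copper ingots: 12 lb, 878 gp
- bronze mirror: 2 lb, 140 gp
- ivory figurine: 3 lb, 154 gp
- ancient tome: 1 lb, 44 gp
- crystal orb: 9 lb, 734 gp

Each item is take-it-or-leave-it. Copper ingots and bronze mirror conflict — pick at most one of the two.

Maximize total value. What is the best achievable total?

1152

The ratio ordering already packs tightly: jade mask + bronze mirror + ancient tome + crystal orb, 16 lb, 1152.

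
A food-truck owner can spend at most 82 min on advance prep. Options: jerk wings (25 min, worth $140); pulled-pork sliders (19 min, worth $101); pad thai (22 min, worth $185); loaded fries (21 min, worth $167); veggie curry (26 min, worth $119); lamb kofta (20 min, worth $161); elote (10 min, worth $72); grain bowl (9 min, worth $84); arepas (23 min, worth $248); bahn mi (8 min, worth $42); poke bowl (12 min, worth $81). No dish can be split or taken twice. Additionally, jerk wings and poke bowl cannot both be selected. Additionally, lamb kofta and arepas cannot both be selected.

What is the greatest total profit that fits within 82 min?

684

Taking pad thai + loaded fries + grain bowl + arepas: 75 min used, 684 in profit.
Next best is pad thai + loaded fries + arepas + poke bowl at 681 (78 min) — short by 3.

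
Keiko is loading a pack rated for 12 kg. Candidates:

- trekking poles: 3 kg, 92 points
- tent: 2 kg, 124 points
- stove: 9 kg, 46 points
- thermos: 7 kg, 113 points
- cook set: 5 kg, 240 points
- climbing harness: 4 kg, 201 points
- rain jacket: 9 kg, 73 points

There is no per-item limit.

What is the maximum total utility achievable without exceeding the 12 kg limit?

Density check — tent 62.00, climbing harness 50.25, cook set 48.00, trekking poles 30.67 are the best per kg.
6×tent uses 12 of the 12 kg and totals 744.
Nothing else within 12 kg beats 744.

744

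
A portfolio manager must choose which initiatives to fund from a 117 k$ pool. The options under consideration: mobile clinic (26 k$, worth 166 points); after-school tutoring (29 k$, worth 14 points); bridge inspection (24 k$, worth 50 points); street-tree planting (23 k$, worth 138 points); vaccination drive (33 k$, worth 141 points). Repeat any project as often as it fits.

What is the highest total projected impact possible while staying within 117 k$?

690

Ranking by ratio (projected impact/k$): mobile clinic 6.38, street-tree planting 6.00, vaccination drive 4.27, bridge inspection 2.08.
Taking the top-ratio projects first gives 4×mobile clinic for 664 (104 k$).
Dropping 4×mobile clinic frees 104 k$; slotting in 5×street-tree planting (115 k$) lifts the total to 690 at 115 k$.
Every other selection either busts 117 k$ or fails to beat 690.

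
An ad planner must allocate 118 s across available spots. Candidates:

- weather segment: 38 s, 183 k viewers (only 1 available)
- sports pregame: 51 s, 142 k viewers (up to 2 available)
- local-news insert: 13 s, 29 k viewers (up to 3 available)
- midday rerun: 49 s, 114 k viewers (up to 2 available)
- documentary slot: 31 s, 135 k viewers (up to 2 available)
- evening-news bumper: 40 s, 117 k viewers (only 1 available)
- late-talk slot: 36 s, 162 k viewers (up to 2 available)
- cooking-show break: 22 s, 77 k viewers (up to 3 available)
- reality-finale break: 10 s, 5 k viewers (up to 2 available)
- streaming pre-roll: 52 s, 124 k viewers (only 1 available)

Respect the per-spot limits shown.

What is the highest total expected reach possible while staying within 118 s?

509

Taking the top-ratio spots first gives weather segment + 2×late-talk slot for 507 (110 s).
Replace late-talk slot with local-news insert + documentary slot: the trade gains 2 net, giving 509 at 118 s.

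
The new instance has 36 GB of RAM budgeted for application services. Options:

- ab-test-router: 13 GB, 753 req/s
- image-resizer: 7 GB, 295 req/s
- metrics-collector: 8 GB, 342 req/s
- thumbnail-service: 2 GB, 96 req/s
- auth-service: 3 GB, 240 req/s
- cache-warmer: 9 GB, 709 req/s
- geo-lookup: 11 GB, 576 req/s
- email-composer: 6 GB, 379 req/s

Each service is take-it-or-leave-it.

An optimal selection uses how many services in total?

4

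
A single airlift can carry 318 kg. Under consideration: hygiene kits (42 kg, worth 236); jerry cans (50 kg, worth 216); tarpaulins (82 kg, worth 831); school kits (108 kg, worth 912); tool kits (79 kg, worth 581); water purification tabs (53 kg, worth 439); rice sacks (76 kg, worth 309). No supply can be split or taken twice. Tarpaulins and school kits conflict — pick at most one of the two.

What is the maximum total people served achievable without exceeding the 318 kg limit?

2303

By people served per kg: tarpaulins 10.13, school kits 8.44, water purification tabs 8.28 lead.
Taking hygiene kits + jerry cans + tarpaulins + tool kits + water purification tabs: 306 kg used, 2303 in people served.
Runner-up school kits + tool kits + water purification tabs + rice sacks tops out at 2241.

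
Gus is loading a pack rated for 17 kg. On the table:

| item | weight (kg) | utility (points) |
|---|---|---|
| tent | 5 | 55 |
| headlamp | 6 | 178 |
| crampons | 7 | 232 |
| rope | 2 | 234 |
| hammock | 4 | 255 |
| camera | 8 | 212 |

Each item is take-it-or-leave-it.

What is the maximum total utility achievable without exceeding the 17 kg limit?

Density check — rope 117.00, hammock 63.75, crampons 33.14, headlamp 29.67 are the best per kg.
The ratio heuristic lands on crampons + rope + hammock (721) but leaves 4 kg idle.
The 7 kg tied up in crampons is better spent on tent + headlamp — total rises to 722 (17 kg).

722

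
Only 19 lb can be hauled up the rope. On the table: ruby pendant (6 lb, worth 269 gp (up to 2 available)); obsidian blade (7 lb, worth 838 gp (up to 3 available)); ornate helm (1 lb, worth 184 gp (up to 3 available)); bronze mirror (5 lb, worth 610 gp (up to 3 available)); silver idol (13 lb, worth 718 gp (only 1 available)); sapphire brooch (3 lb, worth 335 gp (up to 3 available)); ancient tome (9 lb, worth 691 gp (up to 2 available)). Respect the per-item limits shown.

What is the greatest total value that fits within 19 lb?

2442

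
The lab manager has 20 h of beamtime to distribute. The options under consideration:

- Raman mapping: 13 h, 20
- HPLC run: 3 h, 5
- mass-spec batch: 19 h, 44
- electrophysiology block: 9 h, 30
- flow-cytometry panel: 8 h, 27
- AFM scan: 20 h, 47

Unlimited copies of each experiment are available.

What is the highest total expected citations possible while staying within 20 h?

Greedy by ratio would take HPLC run + 2×flow-cytometry panel: 19 h used, total 59.
The 8 h tied up in flow-cytometry panel is better spent on electrophysiology block — total rises to 62 (20 h).

62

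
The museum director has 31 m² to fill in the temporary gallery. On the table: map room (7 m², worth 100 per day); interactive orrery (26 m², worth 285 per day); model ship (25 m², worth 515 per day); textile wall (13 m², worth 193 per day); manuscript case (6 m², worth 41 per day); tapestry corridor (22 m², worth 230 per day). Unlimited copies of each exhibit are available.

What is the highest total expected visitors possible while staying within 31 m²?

Model ship + manuscript case uses 31 of the 31 m² and totals 556.
That's the maximum — no swap from here does better than 556.

556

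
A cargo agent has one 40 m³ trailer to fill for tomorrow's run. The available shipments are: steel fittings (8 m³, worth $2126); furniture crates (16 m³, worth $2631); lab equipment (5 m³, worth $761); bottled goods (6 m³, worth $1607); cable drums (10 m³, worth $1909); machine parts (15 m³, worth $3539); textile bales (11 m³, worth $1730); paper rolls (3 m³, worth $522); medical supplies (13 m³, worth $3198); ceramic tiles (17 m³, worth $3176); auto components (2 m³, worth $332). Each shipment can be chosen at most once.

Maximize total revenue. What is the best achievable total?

9385

Density check — bottled goods 267.83, steel fittings 265.75, medical supplies 246.00 are the best per m³.
Taking the top-ratio shipments first gives steel fittings + bottled goods + cable drums + paper rolls + medical supplies for 9362 (40 m³).
Replace bottled goods and cable drums with machine parts: the trade gains 23 net, giving 9385 at 39 m³.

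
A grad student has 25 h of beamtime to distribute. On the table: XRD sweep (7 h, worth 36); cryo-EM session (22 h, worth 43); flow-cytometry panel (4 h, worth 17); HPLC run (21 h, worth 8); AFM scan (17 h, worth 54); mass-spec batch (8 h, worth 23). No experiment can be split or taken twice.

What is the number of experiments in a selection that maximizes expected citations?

2

Optimal total is 90.
For example XRD sweep + AFM scan achieves it, using 24 h.
Every optimal selection uses 2 experiments.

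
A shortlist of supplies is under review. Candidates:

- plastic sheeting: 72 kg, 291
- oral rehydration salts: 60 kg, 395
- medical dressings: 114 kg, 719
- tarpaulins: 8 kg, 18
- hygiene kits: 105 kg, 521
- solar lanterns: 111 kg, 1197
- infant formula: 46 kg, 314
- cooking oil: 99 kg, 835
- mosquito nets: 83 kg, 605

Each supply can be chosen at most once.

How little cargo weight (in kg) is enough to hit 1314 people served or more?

157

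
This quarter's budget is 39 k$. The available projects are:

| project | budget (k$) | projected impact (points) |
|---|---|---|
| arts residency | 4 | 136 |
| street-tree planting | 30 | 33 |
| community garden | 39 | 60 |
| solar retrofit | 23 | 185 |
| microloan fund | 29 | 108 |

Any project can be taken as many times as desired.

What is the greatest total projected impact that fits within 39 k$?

1224

Ranking by ratio (projected impact/k$): arts residency 34.00, solar retrofit 8.04, microloan fund 3.72.
Best packing: 9×arts residency — 36 k$, 1224 total.
Every other selection either busts 39 k$ or fails to beat 1224.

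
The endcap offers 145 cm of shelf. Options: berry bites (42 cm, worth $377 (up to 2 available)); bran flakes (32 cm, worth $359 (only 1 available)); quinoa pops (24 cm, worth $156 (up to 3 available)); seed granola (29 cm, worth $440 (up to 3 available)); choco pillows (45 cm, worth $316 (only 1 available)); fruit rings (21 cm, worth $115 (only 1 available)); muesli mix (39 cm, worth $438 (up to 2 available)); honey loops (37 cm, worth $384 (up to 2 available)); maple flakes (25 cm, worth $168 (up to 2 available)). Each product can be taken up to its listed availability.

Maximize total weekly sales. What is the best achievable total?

1847

Taking the top-ratio products first gives 3×seed granola + muesli mix for 1758 (126 cm).
The 39 cm tied up in muesli mix is better spent on bran flakes + maple flakes — total rises to 1847 (144 cm).
That's the maximum — no swap from here does better than 1847.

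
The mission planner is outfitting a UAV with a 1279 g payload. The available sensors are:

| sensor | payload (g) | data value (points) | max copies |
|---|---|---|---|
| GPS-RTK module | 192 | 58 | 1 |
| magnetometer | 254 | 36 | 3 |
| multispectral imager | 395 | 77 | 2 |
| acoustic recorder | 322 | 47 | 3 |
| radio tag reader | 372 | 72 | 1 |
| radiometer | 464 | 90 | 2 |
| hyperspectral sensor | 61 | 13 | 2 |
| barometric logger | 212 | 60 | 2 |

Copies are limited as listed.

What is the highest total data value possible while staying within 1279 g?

294

Ranking by ratio (data value/g): GPS-RTK module 0.30, barometric logger 0.28, hyperspectral sensor 0.21, multispectral imager 0.19.
A density-first pass picks GPS-RTK module + multispectral imager + 2×hyperspectral sensor + 2×barometric logger — 281 at 1133 g.
Dropping multispectral imager frees 395 g; slotting in radiometer (464 g) lifts the total to 294 at 1202 g.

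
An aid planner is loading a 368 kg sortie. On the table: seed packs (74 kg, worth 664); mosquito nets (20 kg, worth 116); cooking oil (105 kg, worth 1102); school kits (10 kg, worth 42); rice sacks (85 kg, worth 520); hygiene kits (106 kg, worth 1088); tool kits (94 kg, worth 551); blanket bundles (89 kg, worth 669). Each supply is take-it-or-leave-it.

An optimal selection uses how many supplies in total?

5

Optimal total is 3017.
For example mosquito nets + cooking oil + school kits + hygiene kits + blanket bundles achieves it, using 330 kg.
All optima have 5 supplies.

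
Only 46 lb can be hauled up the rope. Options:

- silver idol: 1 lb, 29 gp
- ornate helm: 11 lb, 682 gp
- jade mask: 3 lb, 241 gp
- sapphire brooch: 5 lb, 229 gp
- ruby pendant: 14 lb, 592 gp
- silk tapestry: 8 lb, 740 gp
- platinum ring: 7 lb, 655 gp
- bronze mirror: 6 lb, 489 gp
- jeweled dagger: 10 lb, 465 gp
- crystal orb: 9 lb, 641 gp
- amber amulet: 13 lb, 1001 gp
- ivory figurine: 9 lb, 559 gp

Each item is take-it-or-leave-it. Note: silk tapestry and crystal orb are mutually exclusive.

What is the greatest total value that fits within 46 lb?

Best packing: jade mask + silk tapestry + platinum ring + bronze mirror + amber amulet + ivory figurine — 46 lb, 3685 total.
That's the maximum — no feasible swap from here does better than 3685.

3685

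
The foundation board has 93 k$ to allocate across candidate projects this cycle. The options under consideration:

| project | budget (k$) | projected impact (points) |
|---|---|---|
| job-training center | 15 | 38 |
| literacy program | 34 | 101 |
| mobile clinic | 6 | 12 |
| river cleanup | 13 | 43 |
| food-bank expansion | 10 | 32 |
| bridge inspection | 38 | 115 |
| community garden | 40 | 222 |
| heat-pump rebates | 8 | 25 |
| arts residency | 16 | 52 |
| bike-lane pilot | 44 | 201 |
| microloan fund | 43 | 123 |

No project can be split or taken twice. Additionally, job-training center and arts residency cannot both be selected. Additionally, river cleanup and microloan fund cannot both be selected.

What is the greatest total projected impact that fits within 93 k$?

448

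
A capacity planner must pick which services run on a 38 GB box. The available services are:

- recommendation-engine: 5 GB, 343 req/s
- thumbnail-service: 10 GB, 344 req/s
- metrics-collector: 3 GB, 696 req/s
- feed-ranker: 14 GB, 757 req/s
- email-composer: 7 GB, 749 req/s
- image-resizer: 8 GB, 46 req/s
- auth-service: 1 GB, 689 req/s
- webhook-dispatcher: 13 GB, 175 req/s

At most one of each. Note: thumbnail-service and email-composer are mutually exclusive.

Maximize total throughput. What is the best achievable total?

3280

Best packing: recommendation-engine + metrics-collector + feed-ranker + email-composer + image-resizer + auth-service — 38 GB, 3280 total.
Next best is recommendation-engine + metrics-collector + feed-ranker + email-composer + auth-service at 3234 (30 GB) — short by 46.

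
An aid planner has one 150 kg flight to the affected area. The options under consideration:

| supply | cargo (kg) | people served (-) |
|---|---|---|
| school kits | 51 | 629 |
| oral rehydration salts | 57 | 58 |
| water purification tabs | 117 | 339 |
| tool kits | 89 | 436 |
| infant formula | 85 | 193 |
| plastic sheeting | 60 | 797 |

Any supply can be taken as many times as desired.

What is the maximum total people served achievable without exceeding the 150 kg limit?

1594

Ranking by ratio (people served/kg): plastic sheeting 13.28, school kits 12.33, tool kits 4.90.
Best packing: 2×plastic sheeting — 120 kg, 1594 total.
Nothing else within 150 kg beats 1594.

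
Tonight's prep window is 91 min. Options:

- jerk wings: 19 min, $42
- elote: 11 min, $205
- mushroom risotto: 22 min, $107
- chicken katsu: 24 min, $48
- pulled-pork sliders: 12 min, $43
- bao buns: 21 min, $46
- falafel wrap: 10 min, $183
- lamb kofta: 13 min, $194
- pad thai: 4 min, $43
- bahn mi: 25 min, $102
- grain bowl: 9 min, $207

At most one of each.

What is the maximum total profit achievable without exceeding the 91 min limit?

Filling by ratio: elote + mushroom risotto + pulled-pork sliders + falafel wrap + lamb kofta + pad thai + grain bowl for 982, with 10 min left unused.
The 16 min tied up in pulled-pork sliders and pad thai is better spent on bahn mi — total rises to 998 (90 min).
Runner-up elote + mushroom risotto + bao buns + falafel wrap + lamb kofta + pad thai + grain bowl tops out at 985.

998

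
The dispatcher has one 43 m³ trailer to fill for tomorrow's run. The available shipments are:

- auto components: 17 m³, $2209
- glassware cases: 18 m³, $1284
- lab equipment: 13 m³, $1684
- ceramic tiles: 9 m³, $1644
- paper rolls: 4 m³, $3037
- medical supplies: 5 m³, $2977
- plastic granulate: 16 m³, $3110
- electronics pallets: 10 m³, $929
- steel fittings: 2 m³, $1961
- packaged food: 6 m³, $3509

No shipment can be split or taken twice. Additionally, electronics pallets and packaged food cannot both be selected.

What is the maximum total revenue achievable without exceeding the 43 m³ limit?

16238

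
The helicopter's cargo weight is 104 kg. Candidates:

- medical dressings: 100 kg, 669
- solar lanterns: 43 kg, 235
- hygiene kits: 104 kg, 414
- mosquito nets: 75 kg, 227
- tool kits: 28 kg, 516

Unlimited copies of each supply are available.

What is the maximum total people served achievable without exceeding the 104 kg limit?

1548

The ratio ordering already packs tightly: 3×tool kits, 84 kg, 1548.
No other feasible combination exceeds 1548.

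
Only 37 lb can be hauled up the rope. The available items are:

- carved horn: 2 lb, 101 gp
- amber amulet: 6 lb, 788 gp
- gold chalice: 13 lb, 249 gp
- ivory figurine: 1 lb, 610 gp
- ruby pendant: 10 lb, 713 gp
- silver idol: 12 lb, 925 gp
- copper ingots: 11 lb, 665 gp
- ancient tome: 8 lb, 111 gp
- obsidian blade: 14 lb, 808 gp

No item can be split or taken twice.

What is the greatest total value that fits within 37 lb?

Ranking by ratio (value/lb): ivory figurine 610.00, amber amulet 131.33, silver idol 77.08, ruby pendant 71.30.
A density-first pass picks carved horn + amber amulet + ivory figurine + ruby pendant + silver idol — 3137 at 31 lb.
The 10 lb tied up in ruby pendant is better spent on obsidian blade — total rises to 3232 (35 lb).
That's the maximum — no swap from here does better than 3232.

3232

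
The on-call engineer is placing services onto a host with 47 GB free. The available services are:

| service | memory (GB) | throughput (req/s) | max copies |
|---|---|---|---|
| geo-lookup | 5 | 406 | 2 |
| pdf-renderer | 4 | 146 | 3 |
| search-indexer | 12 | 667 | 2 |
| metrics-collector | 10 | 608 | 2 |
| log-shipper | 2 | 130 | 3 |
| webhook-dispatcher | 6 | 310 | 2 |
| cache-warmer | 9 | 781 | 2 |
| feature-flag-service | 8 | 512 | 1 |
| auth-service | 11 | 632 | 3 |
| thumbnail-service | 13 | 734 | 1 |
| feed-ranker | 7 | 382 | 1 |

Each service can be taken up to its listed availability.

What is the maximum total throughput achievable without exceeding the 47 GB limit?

The ratio heuristic lands on 2×geo-lookup + pdf-renderer + 3×log-shipper + 2×cache-warmer + feature-flag-service (3422) but leaves 1 GB idle.
Replace pdf-renderer and log-shipper with feed-ranker: the trade gains 106 net, giving 3528 at 47 GB.

3528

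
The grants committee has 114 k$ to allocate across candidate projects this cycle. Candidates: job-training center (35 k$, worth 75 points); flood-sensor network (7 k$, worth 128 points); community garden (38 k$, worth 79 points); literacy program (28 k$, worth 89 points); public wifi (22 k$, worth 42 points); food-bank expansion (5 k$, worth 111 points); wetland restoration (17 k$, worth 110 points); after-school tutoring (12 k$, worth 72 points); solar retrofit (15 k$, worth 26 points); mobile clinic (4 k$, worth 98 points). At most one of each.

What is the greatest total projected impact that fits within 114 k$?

A density-first pass picks job-training center + flood-sensor network + literacy program + food-bank expansion + wetland restoration + after-school tutoring + mobile clinic — 683 at 108 k$.
Dropping job-training center frees 35 k$; slotting in community garden (38 k$) lifts the total to 687 at 111 k$.
The closest alternative, job-training center + flood-sensor network + literacy program + food-bank expansion + wetland restoration + after-school tutoring + mobile clinic, reaches only 683.

687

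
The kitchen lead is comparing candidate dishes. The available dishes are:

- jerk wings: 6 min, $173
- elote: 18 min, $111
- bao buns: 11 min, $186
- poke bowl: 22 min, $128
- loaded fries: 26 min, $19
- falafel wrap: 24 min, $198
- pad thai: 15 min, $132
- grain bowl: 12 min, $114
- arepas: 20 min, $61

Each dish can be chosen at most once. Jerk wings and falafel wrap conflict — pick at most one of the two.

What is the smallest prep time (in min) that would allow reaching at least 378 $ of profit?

29

Need the lightest bundle worth ≥ 378.
jerk wings + bao buns + grain bowl reaches 473 using 29 min.
No combination under 29 min hits 378.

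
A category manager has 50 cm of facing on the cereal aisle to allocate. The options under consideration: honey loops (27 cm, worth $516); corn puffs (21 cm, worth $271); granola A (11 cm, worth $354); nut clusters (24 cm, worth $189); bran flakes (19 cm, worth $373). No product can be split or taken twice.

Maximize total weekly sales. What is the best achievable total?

889

Ranking by ratio (weekly sales/cm): granola A 32.18, bran flakes 19.63, honey loops 19.11.
Greedy by ratio would take granola A + bran flakes: 30 cm used, total 727.
The 11 cm tied up in granola A is better spent on honey loops — total rises to 889 (46 cm).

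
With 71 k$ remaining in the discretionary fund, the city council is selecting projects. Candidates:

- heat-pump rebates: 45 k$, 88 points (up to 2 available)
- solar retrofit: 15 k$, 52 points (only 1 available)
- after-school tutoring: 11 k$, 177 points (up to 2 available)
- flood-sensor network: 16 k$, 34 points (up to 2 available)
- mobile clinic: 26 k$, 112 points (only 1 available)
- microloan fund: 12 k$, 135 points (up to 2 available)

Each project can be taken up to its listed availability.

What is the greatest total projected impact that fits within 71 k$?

676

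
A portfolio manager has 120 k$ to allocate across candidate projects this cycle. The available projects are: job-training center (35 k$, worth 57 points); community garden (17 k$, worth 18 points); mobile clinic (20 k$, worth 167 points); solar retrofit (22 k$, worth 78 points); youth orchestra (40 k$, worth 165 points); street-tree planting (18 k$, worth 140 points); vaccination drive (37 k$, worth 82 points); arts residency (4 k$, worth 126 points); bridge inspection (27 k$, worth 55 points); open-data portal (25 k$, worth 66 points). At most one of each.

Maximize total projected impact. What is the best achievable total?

680

The ratio heuristic lands on mobile clinic + solar retrofit + youth orchestra + street-tree planting + arts residency (676) but leaves 16 k$ idle.
Dropping solar retrofit frees 22 k$; slotting in vaccination drive (37 k$) lifts the total to 680 at 119 k$.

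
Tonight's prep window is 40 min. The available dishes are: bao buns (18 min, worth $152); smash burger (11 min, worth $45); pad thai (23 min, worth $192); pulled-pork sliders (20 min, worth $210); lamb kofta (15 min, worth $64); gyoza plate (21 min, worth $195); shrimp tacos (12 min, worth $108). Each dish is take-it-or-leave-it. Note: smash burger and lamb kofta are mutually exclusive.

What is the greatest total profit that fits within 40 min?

362

A density-first pass picks pulled-pork sliders + shrimp tacos — 318 at 32 min.
Replace shrimp tacos with bao buns: the trade gains 44 net, giving 362 at 38 min.
Every other selection either busts 40 min or breaks a pairing rule or fails to beat 362.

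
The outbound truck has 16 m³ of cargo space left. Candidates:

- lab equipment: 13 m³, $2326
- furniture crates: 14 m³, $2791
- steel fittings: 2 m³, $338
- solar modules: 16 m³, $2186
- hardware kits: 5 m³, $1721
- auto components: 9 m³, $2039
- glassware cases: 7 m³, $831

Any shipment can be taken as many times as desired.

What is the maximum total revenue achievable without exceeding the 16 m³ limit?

5163

By revenue per m³: hardware kits 344.20, auto components 226.56, furniture crates 199.36, lab equipment 178.92 lead.
3×hardware kits uses 15 of the 16 m³ and totals 5163.
The spare 1 m³ is too small for any remaining shipment, and no exchange beats 5163.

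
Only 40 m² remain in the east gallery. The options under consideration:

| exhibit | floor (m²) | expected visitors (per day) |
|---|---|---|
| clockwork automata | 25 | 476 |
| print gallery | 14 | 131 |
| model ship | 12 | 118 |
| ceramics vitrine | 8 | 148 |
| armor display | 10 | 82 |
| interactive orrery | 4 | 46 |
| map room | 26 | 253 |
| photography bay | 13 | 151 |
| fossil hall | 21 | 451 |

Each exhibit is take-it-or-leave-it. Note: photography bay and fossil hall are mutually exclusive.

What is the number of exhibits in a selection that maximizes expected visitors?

3

Optimal total is 681.
ceramics vitrine + armor display + fossil hall hits 681 at 39 m².
Every optimal selection uses 3 exhibits.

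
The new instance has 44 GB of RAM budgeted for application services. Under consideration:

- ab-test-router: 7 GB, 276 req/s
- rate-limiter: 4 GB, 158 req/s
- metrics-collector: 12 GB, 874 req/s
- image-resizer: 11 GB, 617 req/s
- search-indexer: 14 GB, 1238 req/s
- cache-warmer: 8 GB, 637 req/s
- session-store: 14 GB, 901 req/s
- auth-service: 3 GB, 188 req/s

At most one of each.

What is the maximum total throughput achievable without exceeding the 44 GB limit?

3213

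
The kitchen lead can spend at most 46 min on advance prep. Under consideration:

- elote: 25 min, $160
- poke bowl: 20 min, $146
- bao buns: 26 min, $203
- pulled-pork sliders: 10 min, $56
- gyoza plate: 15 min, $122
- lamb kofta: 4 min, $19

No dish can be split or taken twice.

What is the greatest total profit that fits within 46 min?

349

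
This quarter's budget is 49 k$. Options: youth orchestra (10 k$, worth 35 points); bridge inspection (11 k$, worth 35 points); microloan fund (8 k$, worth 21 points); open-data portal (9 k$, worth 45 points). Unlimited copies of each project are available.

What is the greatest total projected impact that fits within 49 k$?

225

5×open-data portal uses 45 of the 49 k$ and totals 225.
That's the maximum — no swap from here does better than 225.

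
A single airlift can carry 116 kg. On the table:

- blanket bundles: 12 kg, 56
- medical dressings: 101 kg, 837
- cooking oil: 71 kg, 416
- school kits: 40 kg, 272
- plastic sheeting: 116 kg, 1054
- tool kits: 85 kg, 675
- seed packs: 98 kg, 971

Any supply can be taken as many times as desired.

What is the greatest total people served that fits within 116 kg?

1054

Greedy by ratio would take blanket bundles + seed packs: 110 kg used, total 1027.
The 110 kg tied up in blanket bundles and seed packs is better spent on plastic sheeting — total rises to 1054 (116 kg).
Nothing else within 116 kg beats 1054.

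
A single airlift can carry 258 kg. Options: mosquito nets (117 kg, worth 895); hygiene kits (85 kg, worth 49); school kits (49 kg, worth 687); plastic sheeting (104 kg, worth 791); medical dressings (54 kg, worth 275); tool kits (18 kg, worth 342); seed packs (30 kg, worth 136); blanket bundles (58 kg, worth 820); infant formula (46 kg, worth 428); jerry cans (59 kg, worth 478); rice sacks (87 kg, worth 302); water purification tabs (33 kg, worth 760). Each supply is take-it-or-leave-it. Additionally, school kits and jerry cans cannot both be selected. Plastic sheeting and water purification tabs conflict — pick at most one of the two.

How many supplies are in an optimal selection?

The maximum people served within 258 kg is 3312.
For example school kits + medical dressings + tool kits + blanket bundles + infant formula + water purification tabs achieves it, using 258 kg.
Any selection reaching 3312 contains exactly 6 supplies.

6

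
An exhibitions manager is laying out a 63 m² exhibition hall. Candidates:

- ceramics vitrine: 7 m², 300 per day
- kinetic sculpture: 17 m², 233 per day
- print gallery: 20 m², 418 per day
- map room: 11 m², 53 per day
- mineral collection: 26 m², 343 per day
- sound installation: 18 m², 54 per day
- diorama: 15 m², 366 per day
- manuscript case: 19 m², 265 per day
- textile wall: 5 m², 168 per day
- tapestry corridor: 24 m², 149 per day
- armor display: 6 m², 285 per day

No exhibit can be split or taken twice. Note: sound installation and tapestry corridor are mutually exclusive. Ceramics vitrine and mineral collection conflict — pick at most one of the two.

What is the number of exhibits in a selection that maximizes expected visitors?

5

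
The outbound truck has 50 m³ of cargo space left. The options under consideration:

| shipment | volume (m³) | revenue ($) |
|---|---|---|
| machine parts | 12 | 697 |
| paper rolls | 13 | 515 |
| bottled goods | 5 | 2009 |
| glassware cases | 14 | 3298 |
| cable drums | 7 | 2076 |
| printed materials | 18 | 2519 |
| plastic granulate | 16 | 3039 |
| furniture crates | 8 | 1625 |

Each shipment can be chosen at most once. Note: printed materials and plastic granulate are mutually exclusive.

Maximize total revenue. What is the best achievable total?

12047

The ratio ordering already packs tightly: bottled goods + glassware cases + cable drums + plastic granulate + furniture crates, 50 m³, 12047.
No other feasible combination exceeds 12047.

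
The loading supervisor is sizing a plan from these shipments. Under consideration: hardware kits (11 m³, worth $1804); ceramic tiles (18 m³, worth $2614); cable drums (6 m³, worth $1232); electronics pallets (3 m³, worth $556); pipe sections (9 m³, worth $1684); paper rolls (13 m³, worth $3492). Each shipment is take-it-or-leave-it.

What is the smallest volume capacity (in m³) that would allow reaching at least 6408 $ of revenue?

Minimise m³ subject to total revenue ≥ 6408.
Taking cable drums + pipe sections + paper rolls gives 6408 (≥ 6408) for 28 m³.
Below 28 m³ the best achievable stays under 6408.

28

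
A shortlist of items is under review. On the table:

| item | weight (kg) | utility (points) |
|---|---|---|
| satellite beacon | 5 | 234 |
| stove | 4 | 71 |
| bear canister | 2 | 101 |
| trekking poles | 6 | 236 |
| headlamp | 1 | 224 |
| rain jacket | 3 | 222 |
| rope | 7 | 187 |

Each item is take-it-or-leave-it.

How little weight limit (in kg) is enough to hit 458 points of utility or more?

Need the lightest bundle worth ≥ 458.
satellite beacon + headlamp reaches 458 using 6 kg.
Below 6 kg the best achievable stays under 458.

6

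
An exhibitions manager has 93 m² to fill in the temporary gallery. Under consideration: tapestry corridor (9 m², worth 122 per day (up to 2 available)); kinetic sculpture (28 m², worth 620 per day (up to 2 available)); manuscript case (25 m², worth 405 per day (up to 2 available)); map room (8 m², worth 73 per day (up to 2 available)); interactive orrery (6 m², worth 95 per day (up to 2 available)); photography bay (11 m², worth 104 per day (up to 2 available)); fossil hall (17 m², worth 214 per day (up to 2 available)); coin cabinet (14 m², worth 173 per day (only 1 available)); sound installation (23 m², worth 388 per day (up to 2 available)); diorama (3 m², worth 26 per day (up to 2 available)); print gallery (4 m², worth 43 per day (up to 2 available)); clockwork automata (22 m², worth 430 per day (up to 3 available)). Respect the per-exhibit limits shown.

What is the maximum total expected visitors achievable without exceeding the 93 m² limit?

Ranking by ratio (expected visitors/m²): kinetic sculpture 22.14, clockwork automata 19.55, sound installation 16.87, manuscript case 16.20.
Greedy by ratio would take 2×kinetic sculpture + 2×interactive orrery + diorama + clockwork automata: 93 m² used, total 1886.
Dropping interactive orrery and diorama frees 9 m²; slotting in tapestry corridor (9 m²) lifts the total to 1887 at 93 m².

1887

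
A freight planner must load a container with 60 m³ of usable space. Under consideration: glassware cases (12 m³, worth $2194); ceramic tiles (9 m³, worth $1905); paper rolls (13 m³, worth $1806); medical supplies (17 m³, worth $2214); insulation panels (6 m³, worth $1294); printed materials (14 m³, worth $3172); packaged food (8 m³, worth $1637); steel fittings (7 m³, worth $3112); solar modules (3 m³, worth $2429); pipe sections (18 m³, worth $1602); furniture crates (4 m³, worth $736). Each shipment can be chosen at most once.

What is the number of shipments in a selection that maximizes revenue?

7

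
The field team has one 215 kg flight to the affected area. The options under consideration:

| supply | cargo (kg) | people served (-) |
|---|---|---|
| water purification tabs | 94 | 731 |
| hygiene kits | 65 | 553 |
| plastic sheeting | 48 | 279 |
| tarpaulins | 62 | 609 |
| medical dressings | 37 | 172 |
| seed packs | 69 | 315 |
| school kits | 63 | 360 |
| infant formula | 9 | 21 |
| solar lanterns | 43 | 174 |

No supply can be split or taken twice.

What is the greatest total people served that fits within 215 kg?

The ratio heuristic lands on hygiene kits + plastic sheeting + tarpaulins + medical dressings (1613) but leaves 3 kg idle.
Replace hygiene kits and medical dressings with water purification tabs + infant formula: the trade gains 27 net, giving 1640 at 213 kg.
The spare 2 kg is too small for any remaining supply, and no exchange beats 1640.

1640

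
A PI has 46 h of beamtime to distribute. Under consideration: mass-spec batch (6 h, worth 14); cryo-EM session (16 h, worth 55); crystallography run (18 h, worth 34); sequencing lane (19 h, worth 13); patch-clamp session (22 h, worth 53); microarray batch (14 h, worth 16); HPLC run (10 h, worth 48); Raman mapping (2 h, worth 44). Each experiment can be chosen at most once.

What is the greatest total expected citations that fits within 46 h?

Ranking by ratio (expected citations/h): Raman mapping 22.00, HPLC run 4.80, cryo-EM session 3.44.
Filling by ratio: mass-spec batch + cryo-EM session + HPLC run + Raman mapping for 161, with 12 h left unused.
The 6 h tied up in mass-spec batch is better spent on crystallography run — total rises to 181 (46 h).

181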